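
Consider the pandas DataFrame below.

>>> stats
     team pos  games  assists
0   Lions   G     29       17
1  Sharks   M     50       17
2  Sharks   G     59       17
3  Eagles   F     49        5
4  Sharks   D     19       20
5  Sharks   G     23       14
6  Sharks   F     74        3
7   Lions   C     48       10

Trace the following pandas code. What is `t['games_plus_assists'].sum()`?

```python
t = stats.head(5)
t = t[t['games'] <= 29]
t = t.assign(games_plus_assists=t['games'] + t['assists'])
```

85

take first 5 rows:
     team pos  games  assists
0   Lions   G     29       17
1  Sharks   M     50       17
2  Sharks   G     59       17
3  Eagles   F     49        5
4  Sharks   D     19       20
filter rows where games <= 29:
     team pos  games  assists
0   Lions   G     29       17
4  Sharks   D     19       20
add column games_plus_assists = t['games'] + t['assists']:
     team pos  games  assists  games_plus_assists
0   Lions   G     29       17                  46
4  Sharks   D     19       20                  39
sum of column 'games_plus_assists' → 85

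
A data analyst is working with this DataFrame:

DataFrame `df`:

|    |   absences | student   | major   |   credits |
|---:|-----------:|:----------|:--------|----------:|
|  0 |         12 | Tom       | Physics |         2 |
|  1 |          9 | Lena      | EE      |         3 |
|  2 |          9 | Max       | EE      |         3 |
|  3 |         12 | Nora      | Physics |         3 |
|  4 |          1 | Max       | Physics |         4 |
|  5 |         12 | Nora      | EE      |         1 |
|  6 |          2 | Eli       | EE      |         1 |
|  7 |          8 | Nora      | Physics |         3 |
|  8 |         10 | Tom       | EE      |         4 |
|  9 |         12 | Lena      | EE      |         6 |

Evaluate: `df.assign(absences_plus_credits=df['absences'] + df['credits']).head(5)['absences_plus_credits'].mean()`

11.6

add column absences_plus_credits = df['absences'] + df['credits']:
   absences student    major  credits  absences_plus_credits
0        12     Tom  Physics        2                     14
1         9    Lena       EE        3                     12
2         9     Max       EE        3                     12
3        12    Nora  Physics        3                     15
4         1     Max  Physics        4                      5
5        12    Nora       EE        1                     13
6         2     Eli       EE        1                      3
7         8    Nora  Physics        3                     11
8        10     Tom       EE        4                     14
9        12    Lena       EE        6                     18
take first 5 rows:
   absences student    major  credits  absences_plus_credits
0        12     Tom  Physics        2                     14
1         9    Lena       EE        3                     12
2         9     Max       EE        3                     12
3        12    Nora  Physics        3                     15
4         1     Max  Physics        4                      5
Taking the mean of column 'absences_plus_credits' gives 11.6.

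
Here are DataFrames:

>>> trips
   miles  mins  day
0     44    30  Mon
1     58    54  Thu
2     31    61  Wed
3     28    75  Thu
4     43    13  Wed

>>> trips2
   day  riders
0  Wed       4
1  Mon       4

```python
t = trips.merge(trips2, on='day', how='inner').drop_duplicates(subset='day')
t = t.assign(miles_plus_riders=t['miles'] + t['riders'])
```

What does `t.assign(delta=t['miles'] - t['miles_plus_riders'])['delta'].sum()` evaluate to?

merge on 'day' (how='inner') → 3 rows:
   miles  mins  day  riders
0     44    30  Mon       4
1     31    61  Wed       4
2     43    13  Wed       4
drop duplicate day (keep=first):
   miles  mins  day  riders
0     44    30  Mon       4
1     31    61  Wed       4
add column miles_plus_riders = t['miles'] + t['riders']:
   miles  mins  day  riders  miles_plus_riders
0     44    30  Mon       4                 48
1     31    61  Wed       4                 35
add column delta = t['miles'] - t['miles_plus_riders']:
   miles  mins  day  riders  miles_plus_riders  delta
0     44    30  Mon       4                 48     -4
1     31    61  Wed       4                 35     -4
sum of column 'delta' → -8

-8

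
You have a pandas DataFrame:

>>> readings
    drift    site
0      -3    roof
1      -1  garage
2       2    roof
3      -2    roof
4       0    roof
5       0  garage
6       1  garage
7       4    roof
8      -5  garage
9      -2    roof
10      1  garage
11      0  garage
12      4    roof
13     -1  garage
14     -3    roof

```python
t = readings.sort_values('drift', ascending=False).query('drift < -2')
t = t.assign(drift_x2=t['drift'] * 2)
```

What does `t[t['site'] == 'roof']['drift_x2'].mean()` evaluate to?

sort by drift descending:
    drift    site
7       4    roof
12      4    roof
2       2    roof
6       1  garage
10      1  garage
4       0    roof
5       0  garage
11      0  garage
1      -1  garage
13     -1  garage
3      -2    roof
9      -2    roof
0      -3    roof
14     -3    roof
8      -5  garage
filter rows where drift < -2:
    drift    site
0      -3    roof
14     -3    roof
8      -5  garage
add column drift_x2 = t['drift'] * 2:
    drift    site  drift_x2
0      -3    roof        -6
14     -3    roof        -6
8      -5  garage       -10
filter rows where site == 'roof':
    drift  site  drift_x2
0      -3  roof        -6
14     -3  roof        -6
Hence -6.0.

-6.0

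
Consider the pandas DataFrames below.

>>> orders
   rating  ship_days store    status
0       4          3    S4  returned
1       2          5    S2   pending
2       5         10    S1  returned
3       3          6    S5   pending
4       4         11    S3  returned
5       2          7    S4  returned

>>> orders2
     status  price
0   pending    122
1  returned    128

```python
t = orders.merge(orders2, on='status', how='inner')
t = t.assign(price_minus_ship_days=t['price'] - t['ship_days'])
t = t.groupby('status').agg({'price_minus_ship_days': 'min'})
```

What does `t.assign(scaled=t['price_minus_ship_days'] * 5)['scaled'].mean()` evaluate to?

582.5

merge on 'status' (how='inner') → 6 rows:
   rating  ship_days store    status  price
0       4          3    S4  returned    128
1       2          5    S2   pending    122
2       5         10    S1  returned    128
3       3          6    S5   pending    122
4       4         11    S3  returned    128
5       2          7    S4  returned    128
add column price_minus_ship_days = t['price'] - t['ship_days']:
   rating  ship_days store    status  price  price_minus_ship_days
0       4          3    S4  returned    128                    125
1       2          5    S2   pending    122                    117
2       5         10    S1  returned    128                    118
3       3          6    S5   pending    122                    116
4       4         11    S3  returned    128                    117
5       2          7    S4  returned    128                    121
group by status, min of price_minus_ship_days:
          price_minus_ship_days
status                         
pending                     116
returned                    117
add column scaled = t['price_minus_ship_days'] * 5:
          price_minus_ship_days  scaled
status                                 
pending                     116     580
returned                    117     585
The mean of column 'scaled' is 582.5.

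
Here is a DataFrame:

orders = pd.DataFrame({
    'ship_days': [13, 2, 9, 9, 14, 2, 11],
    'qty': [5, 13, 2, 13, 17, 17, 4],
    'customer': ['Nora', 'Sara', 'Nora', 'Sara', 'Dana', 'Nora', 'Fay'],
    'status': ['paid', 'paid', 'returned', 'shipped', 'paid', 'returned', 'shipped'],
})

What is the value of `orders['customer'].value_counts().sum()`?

7

value_counts of customer:
customer
Nora    3
Sara    2
Dana    1
Fay     1
Name: count, dtype: int64
So sum() = 7.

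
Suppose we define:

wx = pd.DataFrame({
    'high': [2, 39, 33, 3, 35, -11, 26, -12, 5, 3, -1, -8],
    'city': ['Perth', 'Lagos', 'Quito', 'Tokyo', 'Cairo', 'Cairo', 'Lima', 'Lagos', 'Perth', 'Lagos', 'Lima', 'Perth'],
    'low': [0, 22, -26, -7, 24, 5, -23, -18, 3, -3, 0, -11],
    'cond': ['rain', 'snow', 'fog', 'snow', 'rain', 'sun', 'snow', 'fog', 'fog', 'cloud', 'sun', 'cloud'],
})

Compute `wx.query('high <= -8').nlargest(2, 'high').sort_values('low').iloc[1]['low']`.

5

filter rows where high <= -8:
    high   city  low   cond
5    -11  Cairo    5    sun
7    -12  Lagos  -18    fog
11    -8  Perth  -11  cloud
take 2 rows with largest high:
    high   city  low   cond
11    -8  Perth  -11  cloud
5    -11  Cairo    5    sun
sort by low:
    high   city  low   cond
11    -8  Perth  -11  cloud
5    -11  Cairo    5    sun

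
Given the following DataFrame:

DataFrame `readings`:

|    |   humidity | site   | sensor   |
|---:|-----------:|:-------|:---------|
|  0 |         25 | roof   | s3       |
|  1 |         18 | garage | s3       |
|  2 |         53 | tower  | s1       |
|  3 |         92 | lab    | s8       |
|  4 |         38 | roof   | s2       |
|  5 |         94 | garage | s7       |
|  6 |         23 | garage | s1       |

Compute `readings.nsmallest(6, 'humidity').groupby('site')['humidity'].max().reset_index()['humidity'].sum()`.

take 6 rows with smallest humidity:
   humidity    site sensor
1        18  garage     s3
6        23  garage     s1
0        25    roof     s3
4        38    roof     s2
2        53   tower     s1
3        92     lab     s8
group by site, max of humidity:
site
garage    23
lab       92
roof      38
tower     53
Name: humidity, dtype: int64
reset_index():
     site  humidity
0  garage        23
1     lab        92
2    roof        38
3   tower        53

206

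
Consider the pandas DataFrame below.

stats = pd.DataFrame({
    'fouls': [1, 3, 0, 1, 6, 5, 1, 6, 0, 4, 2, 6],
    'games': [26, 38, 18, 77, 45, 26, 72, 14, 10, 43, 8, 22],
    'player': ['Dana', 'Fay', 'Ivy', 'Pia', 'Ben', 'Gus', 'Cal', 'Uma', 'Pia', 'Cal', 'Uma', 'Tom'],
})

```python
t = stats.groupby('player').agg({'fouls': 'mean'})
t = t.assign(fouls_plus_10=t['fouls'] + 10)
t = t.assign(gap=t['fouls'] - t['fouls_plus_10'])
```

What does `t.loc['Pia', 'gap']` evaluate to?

-10.0

group by player, mean of fouls:
        fouls
player       
Ben       6.0
Cal       2.5
Dana      1.0
Fay       3.0
Gus       5.0
Ivy       0.0
Pia       0.5
Tom       6.0
Uma       4.0
add column fouls_plus_10 = t['fouls'] + 10:
        fouls  fouls_plus_10
player                      
Ben       6.0           16.0
Cal       2.5           12.5
Dana      1.0           11.0
Fay       3.0           13.0
Gus       5.0           15.0
Ivy       0.0           10.0
Pia       0.5           10.5
Tom       6.0           16.0
Uma       4.0           14.0
add column gap = t['fouls'] - t['fouls_plus_10']:
        fouls  fouls_plus_10   gap
player                            
Ben       6.0           16.0 -10.0
Cal       2.5           12.5 -10.0
Dana      1.0           11.0 -10.0
Fay       3.0           13.0 -10.0
Gus       5.0           15.0 -10.0
Ivy       0.0           10.0 -10.0
Pia       0.5           10.5 -10.0
Tom       6.0           16.0 -10.0
Uma       4.0           14.0 -10.0
value at row 'Pia', column 'gap' → -10.0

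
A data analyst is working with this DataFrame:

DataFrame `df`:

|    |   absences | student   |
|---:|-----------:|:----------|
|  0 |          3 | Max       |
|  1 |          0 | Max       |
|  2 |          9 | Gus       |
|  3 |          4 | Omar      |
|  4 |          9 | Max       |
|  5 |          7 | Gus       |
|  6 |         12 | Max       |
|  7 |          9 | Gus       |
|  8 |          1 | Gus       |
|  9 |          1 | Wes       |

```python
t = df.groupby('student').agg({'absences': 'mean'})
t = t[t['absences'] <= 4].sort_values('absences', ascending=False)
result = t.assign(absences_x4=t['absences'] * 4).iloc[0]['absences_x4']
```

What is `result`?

group by student, mean of absences:
         absences
student          
Gus           6.5
Max           6.0
Omar          4.0
Wes           1.0
filter rows where absences <= 4:
         absences
student          
Omar          4.0
Wes           1.0
sort by absences descending:
         absences
student          
Omar          4.0
Wes           1.0
add column absences_x4 = t['absences'] * 4:
         absences  absences_x4
student                       
Omar          4.0         16.0
Wes           1.0          4.0

16.0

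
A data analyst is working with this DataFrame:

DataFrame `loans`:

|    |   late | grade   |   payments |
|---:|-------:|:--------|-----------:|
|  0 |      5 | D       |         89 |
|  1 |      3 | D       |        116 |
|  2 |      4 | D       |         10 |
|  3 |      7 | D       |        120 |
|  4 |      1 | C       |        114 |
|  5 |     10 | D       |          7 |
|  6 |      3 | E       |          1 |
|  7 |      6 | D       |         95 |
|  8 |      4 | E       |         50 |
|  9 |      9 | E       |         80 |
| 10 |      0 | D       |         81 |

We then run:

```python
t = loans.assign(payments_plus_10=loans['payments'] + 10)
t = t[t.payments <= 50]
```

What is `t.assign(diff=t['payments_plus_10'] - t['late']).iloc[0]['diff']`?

16

add column payments_plus_10 = loans['payments'] + 10:
    late grade  payments  payments_plus_10
0      5     D        89                99
1      3     D       116               126
2      4     D        10                20
3      7     D       120               130
4      1     C       114               124
5     10     D         7                17
6      3     E         1                11
7      6     D        95               105
8      4     E        50                60
9      9     E        80                90
10     0     D        81                91
filter rows where payments <= 50:
   late grade  payments  payments_plus_10
2     4     D        10                20
5    10     D         7                17
6     3     E         1                11
8     4     E        50                60
add column diff = t['payments_plus_10'] - t['late']:
   late grade  payments  payments_plus_10  diff
2     4     D        10                20    16
5    10     D         7                17     7
6     3     E         1                11     8
8     4     E        50                60    56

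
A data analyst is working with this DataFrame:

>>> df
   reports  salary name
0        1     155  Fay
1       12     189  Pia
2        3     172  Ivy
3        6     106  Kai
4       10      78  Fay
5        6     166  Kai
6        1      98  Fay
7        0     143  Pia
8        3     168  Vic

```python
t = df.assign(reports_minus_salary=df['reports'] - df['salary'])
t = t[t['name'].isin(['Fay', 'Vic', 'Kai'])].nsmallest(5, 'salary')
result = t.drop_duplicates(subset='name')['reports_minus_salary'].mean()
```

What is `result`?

-84.0

add column reports_minus_salary = df['reports'] - df['salary']:
   reports  salary name  reports_minus_salary
0        1     155  Fay                  -154
1       12     189  Pia                  -177
2        3     172  Ivy                  -169
3        6     106  Kai                  -100
4       10      78  Fay                   -68
5        6     166  Kai                  -160
6        1      98  Fay                   -97
7        0     143  Pia                  -143
8        3     168  Vic                  -165
filter rows where name in ['Fay', 'Vic', 'Kai']:
   reports  salary name  reports_minus_salary
0        1     155  Fay                  -154
3        6     106  Kai                  -100
4       10      78  Fay                   -68
5        6     166  Kai                  -160
6        1      98  Fay                   -97
8        3     168  Vic                  -165
take 5 rows with smallest salary:
   reports  salary name  reports_minus_salary
4       10      78  Fay                   -68
6        1      98  Fay                   -97
3        6     106  Kai                  -100
0        1     155  Fay                  -154
5        6     166  Kai                  -160
drop duplicate name (keep=first):
   reports  salary name  reports_minus_salary
4       10      78  Fay                   -68
3        6     106  Kai                  -100
Then the mean of column 'reports_minus_salary': -84.0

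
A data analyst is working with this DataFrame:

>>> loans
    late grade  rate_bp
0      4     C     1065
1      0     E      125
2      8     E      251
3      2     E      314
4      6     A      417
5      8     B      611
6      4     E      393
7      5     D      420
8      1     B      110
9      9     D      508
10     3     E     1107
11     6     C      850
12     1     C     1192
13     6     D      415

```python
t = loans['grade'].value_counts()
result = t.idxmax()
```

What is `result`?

E

value_counts of grade:
grade
E    5
C    3
D    3
B    2
A    1
Name: count, dtype: int64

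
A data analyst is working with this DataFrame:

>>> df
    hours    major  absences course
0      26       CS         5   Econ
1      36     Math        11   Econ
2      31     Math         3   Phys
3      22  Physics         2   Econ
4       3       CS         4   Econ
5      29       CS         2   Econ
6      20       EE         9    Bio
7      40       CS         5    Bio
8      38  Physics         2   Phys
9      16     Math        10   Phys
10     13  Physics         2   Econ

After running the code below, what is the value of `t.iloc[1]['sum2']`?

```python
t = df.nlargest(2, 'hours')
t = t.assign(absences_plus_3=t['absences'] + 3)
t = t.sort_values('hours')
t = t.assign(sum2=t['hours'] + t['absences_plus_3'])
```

48

take 2 rows with largest hours:
   hours    major  absences course
7     40       CS         5    Bio
8     38  Physics         2   Phys
add column absences_plus_3 = t['absences'] + 3:
   hours    major  absences course  absences_plus_3
7     40       CS         5    Bio                8
8     38  Physics         2   Phys                5
sort by hours:
   hours    major  absences course  absences_plus_3
8     38  Physics         2   Phys                5
7     40       CS         5    Bio                8
add column sum2 = t['hours'] + t['absences_plus_3']:
   hours    major  absences course  absences_plus_3  sum2
8     38  Physics         2   Phys                5    43
7     40       CS         5    Bio                8    48
Finally, value at position 1, column 'sum2' = 48.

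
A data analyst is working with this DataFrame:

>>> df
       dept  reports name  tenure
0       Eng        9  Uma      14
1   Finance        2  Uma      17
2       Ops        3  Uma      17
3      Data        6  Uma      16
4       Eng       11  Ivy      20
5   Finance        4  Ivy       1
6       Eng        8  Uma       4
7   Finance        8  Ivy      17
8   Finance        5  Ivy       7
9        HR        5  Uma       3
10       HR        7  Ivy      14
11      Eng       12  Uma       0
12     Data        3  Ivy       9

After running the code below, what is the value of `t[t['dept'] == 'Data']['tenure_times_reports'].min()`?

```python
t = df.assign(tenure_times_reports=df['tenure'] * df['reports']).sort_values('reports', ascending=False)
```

add column tenure_times_reports = df['tenure'] * df['reports']:
       dept  reports name  tenure  tenure_times_reports
0       Eng        9  Uma      14                   126
1   Finance        2  Uma      17                    34
2       Ops        3  Uma      17                    51
3      Data        6  Uma      16                    96
4       Eng       11  Ivy      20                   220
5   Finance        4  Ivy       1                     4
6       Eng        8  Uma       4                    32
7   Finance        8  Ivy      17                   136
8   Finance        5  Ivy       7                    35
9        HR        5  Uma       3                    15
10       HR        7  Ivy      14                    98
11      Eng       12  Uma       0                     0
12     Data        3  Ivy       9                    27
sort by reports descending:
       dept  reports name  tenure  tenure_times_reports
11      Eng       12  Uma       0                     0
4       Eng       11  Ivy      20                   220
0       Eng        9  Uma      14                   126
6       Eng        8  Uma       4                    32
7   Finance        8  Ivy      17                   136
10       HR        7  Ivy      14                    98
3      Data        6  Uma      16                    96
8   Finance        5  Ivy       7                    35
9        HR        5  Uma       3                    15
5   Finance        4  Ivy       1                     4
2       Ops        3  Uma      17                    51
12     Data        3  Ivy       9                    27
1   Finance        2  Uma      17                    34
filter rows where dept == 'Data':
    dept  reports name  tenure  tenure_times_reports
3   Data        6  Uma      16                    96
12  Data        3  Ivy       9                    27
Finally, min of column 'tenure_times_reports' = 27.

27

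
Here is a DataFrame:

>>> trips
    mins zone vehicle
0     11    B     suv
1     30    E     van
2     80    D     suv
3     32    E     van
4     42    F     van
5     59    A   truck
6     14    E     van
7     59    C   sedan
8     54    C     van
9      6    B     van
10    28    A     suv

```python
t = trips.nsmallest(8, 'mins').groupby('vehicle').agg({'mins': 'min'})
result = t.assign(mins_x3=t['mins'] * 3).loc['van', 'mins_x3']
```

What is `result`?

take 8 rows with smallest mins:
    mins zone vehicle
9      6    B     van
0     11    B     suv
6     14    E     van
10    28    A     suv
1     30    E     van
3     32    E     van
4     42    F     van
8     54    C     van
group by vehicle, min of mins:
         mins
vehicle      
suv        11
van         6
add column mins_x3 = t['mins'] * 3:
         mins  mins_x3
vehicle               
suv        11       33
van         6       18

18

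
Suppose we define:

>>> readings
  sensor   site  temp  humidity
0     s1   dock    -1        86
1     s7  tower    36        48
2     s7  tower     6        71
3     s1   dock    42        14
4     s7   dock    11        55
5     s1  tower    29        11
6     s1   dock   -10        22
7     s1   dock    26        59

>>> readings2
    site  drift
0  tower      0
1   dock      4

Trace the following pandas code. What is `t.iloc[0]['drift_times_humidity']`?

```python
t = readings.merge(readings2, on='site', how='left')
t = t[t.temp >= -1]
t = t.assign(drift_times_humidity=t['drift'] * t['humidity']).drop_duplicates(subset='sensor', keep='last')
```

merge on 'site' (how='left') → 8 rows:
  sensor   site  temp  humidity  drift
0     s1   dock    -1        86      4
1     s7  tower    36        48      0
2     s7  tower     6        71      0
3     s1   dock    42        14      4
4     s7   dock    11        55      4
5     s1  tower    29        11      0
6     s1   dock   -10        22      4
7     s1   dock    26        59      4
filter rows where temp >= -1:
  sensor   site  temp  humidity  drift
0     s1   dock    -1        86      4
1     s7  tower    36        48      0
2     s7  tower     6        71      0
3     s1   dock    42        14      4
4     s7   dock    11        55      4
5     s1  tower    29        11      0
7     s1   dock    26        59      4
add column drift_times_humidity = t['drift'] * t['humidity']:
  sensor   site  temp  humidity  drift  drift_times_humidity
0     s1   dock    -1        86      4                   344
1     s7  tower    36        48      0                     0
2     s7  tower     6        71      0                     0
3     s1   dock    42        14      4                    56
4     s7   dock    11        55      4                   220
5     s1  tower    29        11      0                     0
7     s1   dock    26        59      4                   236
drop duplicate sensor (keep=last):
  sensor  site  temp  humidity  drift  drift_times_humidity
4     s7  dock    11        55      4                   220
7     s1  dock    26        59      4                   236
Reading off the value at position 0, column 'drift_times_humidity', we get 220.

220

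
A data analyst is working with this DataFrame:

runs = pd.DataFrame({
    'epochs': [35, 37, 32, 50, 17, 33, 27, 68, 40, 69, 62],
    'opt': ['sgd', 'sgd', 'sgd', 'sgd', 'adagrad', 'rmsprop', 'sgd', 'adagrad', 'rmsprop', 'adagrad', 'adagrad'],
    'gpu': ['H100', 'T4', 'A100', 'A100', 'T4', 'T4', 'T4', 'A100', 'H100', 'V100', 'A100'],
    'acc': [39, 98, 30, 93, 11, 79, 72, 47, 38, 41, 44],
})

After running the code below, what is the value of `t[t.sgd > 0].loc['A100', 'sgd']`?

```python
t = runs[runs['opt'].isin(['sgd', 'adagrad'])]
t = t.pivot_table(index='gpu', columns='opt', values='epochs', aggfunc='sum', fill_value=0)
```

filter rows where opt in ['sgd', 'adagrad']:
    epochs      opt   gpu  acc
0       35      sgd  H100   39
1       37      sgd    T4   98
2       32      sgd  A100   30
3       50      sgd  A100   93
4       17  adagrad    T4   11
6       27      sgd    T4   72
7       68  adagrad  A100   47
9       69  adagrad  V100   41
10      62  adagrad  A100   44
pivot: rows=gpu, cols=opt, sum(epochs):
opt   adagrad  sgd
gpu               
A100      130   82
H100        0   35
T4         17   64
V100       69    0
filter rows where sgd > 0:
opt   adagrad  sgd
gpu               
A100      130   82
H100        0   35
T4         17   64
Then the value at row 'A100', column 'sgd': 82

82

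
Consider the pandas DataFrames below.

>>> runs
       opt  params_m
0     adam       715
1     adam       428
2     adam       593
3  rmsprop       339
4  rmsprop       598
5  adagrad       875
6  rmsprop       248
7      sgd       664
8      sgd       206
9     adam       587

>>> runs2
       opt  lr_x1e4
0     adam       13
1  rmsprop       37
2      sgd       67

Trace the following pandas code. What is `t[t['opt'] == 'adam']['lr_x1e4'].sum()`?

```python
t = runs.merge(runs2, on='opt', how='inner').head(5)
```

39

merge on 'opt' (how='inner') → 9 rows:
       opt  params_m  lr_x1e4
0     adam       715       13
1     adam       428       13
2     adam       593       13
3  rmsprop       339       37
4  rmsprop       598       37
5  rmsprop       248       37
6      sgd       664       67
7      sgd       206       67
8     adam       587       13
take first 5 rows:
       opt  params_m  lr_x1e4
0     adam       715       13
1     adam       428       13
2     adam       593       13
3  rmsprop       339       37
4  rmsprop       598       37
filter rows where opt == 'adam':
    opt  params_m  lr_x1e4
0  adam       715       13
1  adam       428       13
2  adam       593       13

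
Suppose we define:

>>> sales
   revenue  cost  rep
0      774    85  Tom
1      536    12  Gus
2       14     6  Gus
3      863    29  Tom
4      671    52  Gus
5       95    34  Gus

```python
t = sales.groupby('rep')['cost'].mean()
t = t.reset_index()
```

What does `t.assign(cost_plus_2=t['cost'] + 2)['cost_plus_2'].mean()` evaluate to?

group by rep, mean of cost:
rep
Gus    26.0
Tom    57.0
Name: cost, dtype: float64
reset_index():
   rep  cost
0  Gus  26.0
1  Tom  57.0
add column cost_plus_2 = t['cost'] + 2:
   rep  cost  cost_plus_2
0  Gus  26.0         28.0
1  Tom  57.0         59.0

43.5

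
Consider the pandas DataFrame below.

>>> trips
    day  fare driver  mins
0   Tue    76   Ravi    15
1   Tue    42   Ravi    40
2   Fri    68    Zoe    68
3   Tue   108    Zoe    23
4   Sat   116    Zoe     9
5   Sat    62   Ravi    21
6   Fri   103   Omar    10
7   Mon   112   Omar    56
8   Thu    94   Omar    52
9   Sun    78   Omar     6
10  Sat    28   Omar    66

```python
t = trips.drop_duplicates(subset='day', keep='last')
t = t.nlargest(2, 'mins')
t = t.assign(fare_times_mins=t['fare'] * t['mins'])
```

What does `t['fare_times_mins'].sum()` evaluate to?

8120

drop duplicate day (keep=last):
    day  fare driver  mins
3   Tue   108    Zoe    23
6   Fri   103   Omar    10
7   Mon   112   Omar    56
8   Thu    94   Omar    52
9   Sun    78   Omar     6
10  Sat    28   Omar    66
take 2 rows with largest mins:
    day  fare driver  mins
10  Sat    28   Omar    66
7   Mon   112   Omar    56
add column fare_times_mins = t['fare'] * t['mins']:
    day  fare driver  mins  fare_times_mins
10  Sat    28   Omar    66             1848
7   Mon   112   Omar    56             6272
Taking the sum of column 'fare_times_mins' gives 8120.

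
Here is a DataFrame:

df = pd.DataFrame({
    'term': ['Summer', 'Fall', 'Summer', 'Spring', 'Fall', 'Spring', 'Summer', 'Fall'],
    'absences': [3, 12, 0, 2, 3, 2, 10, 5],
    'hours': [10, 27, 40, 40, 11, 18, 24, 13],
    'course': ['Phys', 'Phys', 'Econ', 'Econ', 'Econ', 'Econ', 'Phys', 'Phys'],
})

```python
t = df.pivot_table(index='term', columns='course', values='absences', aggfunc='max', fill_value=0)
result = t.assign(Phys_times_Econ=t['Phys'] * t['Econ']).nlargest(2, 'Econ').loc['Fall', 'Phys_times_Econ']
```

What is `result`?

36

pivot: rows=term, cols=course, max(absences):
course  Econ  Phys
term              
Fall       3    12
Spring     2     0
Summer     0    10
add column Phys_times_Econ = t['Phys'] * t['Econ']:
course  Econ  Phys  Phys_times_Econ
term                               
Fall       3    12               36
Spring     2     0                0
Summer     0    10                0
take 2 rows with largest Econ:
course  Econ  Phys  Phys_times_Econ
term                               
Fall       3    12               36
Spring     2     0                0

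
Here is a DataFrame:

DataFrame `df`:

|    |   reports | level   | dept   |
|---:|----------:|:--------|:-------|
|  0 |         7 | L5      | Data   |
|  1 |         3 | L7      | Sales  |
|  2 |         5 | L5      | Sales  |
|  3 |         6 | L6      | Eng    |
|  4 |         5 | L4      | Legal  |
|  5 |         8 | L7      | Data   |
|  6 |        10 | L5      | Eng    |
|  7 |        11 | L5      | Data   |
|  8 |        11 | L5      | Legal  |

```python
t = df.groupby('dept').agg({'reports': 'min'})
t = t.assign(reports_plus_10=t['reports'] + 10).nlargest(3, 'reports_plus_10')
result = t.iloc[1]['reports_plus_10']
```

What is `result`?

16

group by dept, min of reports:
       reports
dept          
Data         7
Eng          6
Legal        5
Sales        3
add column reports_plus_10 = t['reports'] + 10:
       reports  reports_plus_10
dept                           
Data         7               17
Eng          6               16
Legal        5               15
Sales        3               13
take 3 rows with largest reports_plus_10:
       reports  reports_plus_10
dept                           
Data         7               17
Eng          6               16
Legal        5               15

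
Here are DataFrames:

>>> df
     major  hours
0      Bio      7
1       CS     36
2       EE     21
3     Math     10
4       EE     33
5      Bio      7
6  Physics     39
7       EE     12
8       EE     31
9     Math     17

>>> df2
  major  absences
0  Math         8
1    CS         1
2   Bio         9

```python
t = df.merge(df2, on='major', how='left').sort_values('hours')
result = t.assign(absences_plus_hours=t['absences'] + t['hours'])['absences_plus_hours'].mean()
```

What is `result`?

22.4

merge on 'major' (how='left') → 10 rows:
     major  hours  absences
0      Bio      7       9.0
1       CS     36       1.0
2       EE     21       NaN
3     Math     10       8.0
4       EE     33       NaN
5      Bio      7       9.0
6  Physics     39       NaN
7       EE     12       NaN
8       EE     31       NaN
9     Math     17       8.0
sort by hours:
     major  hours  absences
0      Bio      7       9.0
5      Bio      7       9.0
3     Math     10       8.0
7       EE     12       NaN
9     Math     17       8.0
2       EE     21       NaN
8       EE     31       NaN
4       EE     33       NaN
1       CS     36       1.0
6  Physics     39       NaN
add column absences_plus_hours = t['absences'] + t['hours']:
     major  hours  absences  absences_plus_hours
0      Bio      7       9.0                 16.0
5      Bio      7       9.0                 16.0
3     Math     10       8.0                 18.0
7       EE     12       NaN                  NaN
9     Math     17       8.0                 25.0
2       EE     21       NaN                  NaN
8       EE     31       NaN                  NaN
4       EE     33       NaN                  NaN
1       CS     36       1.0                 37.0
6  Physics     39       NaN                  NaN
Finally, mean of column 'absences_plus_hours' = 22.4.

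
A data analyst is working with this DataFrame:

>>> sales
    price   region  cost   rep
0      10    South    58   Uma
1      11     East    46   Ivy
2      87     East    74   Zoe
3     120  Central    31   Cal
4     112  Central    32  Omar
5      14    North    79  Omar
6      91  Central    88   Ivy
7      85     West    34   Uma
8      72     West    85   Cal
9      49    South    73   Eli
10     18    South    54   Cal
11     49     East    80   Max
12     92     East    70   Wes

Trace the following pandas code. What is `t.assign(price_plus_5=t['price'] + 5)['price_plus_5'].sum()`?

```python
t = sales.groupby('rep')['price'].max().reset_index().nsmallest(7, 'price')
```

600

group by rep, max of price:
rep
Cal     120
Eli      49
Ivy      91
Max      49
Omar    112
Uma      85
Wes      92
Zoe      87
Name: price, dtype: int64
reset_index():
    rep  price
0   Cal    120
1   Eli     49
2   Ivy     91
3   Max     49
4  Omar    112
5   Uma     85
6   Wes     92
7   Zoe     87
take 7 rows with smallest price:
    rep  price
1   Eli     49
3   Max     49
5   Uma     85
7   Zoe     87
2   Ivy     91
6   Wes     92
4  Omar    112
add column price_plus_5 = t['price'] + 5:
    rep  price  price_plus_5
1   Eli     49            54
3   Max     49            54
5   Uma     85            90
7   Zoe     87            92
2   Ivy     91            96
6   Wes     92            97
4  Omar    112           117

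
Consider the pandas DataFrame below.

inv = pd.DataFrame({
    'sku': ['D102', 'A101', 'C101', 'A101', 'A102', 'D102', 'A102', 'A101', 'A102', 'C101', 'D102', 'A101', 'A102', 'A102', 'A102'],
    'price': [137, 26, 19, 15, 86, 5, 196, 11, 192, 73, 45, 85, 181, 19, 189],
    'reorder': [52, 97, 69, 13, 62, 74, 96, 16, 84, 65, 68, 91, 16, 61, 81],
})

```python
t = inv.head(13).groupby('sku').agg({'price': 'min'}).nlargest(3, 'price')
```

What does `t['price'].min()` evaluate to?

11

take first 13 rows:
     sku  price  reorder
0   D102    137       52
1   A101     26       97
2   C101     19       69
3   A101     15       13
4   A102     86       62
5   D102      5       74
6   A102    196       96
7   A101     11       16
8   A102    192       84
9   C101     73       65
10  D102     45       68
11  A101     85       91
12  A102    181       16
group by sku, min of price:
      price
sku        
A101     11
A102     86
C101     19
D102      5
take 3 rows with largest price:
      price
sku        
A102     86
C101     19
A101     11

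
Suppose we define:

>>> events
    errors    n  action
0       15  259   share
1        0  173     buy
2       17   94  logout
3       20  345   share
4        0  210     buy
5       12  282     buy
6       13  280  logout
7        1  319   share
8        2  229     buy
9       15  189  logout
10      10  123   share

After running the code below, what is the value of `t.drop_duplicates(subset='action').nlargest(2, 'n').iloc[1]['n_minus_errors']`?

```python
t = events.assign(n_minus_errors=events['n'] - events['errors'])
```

173

add column n_minus_errors = events['n'] - events['errors']:
    errors    n  action  n_minus_errors
0       15  259   share             244
1        0  173     buy             173
2       17   94  logout              77
3       20  345   share             325
4        0  210     buy             210
5       12  282     buy             270
6       13  280  logout             267
7        1  319   share             318
8        2  229     buy             227
9       15  189  logout             174
10      10  123   share             113
drop duplicate action (keep=first):
   errors    n  action  n_minus_errors
0      15  259   share             244
1       0  173     buy             173
2      17   94  logout              77
take 2 rows with largest n:
   errors    n action  n_minus_errors
0      15  259  share             244
1       0  173    buy             173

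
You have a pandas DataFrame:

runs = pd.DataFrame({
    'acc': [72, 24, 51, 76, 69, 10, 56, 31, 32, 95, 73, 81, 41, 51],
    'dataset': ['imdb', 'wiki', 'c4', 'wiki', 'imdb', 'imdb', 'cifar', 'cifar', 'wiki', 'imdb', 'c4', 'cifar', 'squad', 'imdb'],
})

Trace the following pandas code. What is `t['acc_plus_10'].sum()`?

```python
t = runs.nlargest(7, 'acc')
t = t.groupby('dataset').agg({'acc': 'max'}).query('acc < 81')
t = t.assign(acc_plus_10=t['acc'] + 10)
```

169

take 7 rows with largest acc:
    acc dataset
9    95    imdb
11   81   cifar
3    76    wiki
10   73      c4
0    72    imdb
4    69    imdb
6    56   cifar
group by dataset, max of acc:
         acc
dataset     
c4        73
cifar     81
imdb      95
wiki      76
filter rows where acc < 81:
         acc
dataset     
c4        73
wiki      76
add column acc_plus_10 = t['acc'] + 10:
         acc  acc_plus_10
dataset                  
c4        73           83
wiki      76           86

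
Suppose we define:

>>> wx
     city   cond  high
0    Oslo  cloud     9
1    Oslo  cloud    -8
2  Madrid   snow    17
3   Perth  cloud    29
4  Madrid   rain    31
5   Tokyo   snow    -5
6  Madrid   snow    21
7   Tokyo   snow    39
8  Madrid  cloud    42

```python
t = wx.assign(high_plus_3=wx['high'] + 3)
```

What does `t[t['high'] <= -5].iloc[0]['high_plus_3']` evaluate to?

add column high_plus_3 = wx['high'] + 3:
     city   cond  high  high_plus_3
0    Oslo  cloud     9           12
1    Oslo  cloud    -8           -5
2  Madrid   snow    17           20
3   Perth  cloud    29           32
4  Madrid   rain    31           34
5   Tokyo   snow    -5           -2
6  Madrid   snow    21           24
7   Tokyo   snow    39           42
8  Madrid  cloud    42           45
filter rows where high <= -5:
    city   cond  high  high_plus_3
1   Oslo  cloud    -8           -5
5  Tokyo   snow    -5           -2
Then the value at position 0, column 'high_plus_3': -5

-5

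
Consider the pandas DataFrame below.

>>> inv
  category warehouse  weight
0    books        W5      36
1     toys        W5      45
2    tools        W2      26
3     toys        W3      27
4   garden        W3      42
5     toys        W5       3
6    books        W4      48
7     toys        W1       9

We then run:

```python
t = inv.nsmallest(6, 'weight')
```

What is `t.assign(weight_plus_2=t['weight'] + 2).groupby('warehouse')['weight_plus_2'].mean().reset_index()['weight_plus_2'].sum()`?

97.0

take 6 rows with smallest weight:
  category warehouse  weight
5     toys        W5       3
7     toys        W1       9
2    tools        W2      26
3     toys        W3      27
0    books        W5      36
4   garden        W3      42
add column weight_plus_2 = t['weight'] + 2:
  category warehouse  weight  weight_plus_2
5     toys        W5       3              5
7     toys        W1       9             11
2    tools        W2      26             28
3     toys        W3      27             29
0    books        W5      36             38
4   garden        W3      42             44
group by warehouse, mean of weight_plus_2:
warehouse
W1    11.0
W2    28.0
W3    36.5
W5    21.5
Name: weight_plus_2, dtype: float64
reset_index():
  warehouse  weight_plus_2
0        W1           11.0
1        W2           28.0
2        W3           36.5
3        W5           21.5
Taking the sum of column 'weight_plus_2' gives 97.0.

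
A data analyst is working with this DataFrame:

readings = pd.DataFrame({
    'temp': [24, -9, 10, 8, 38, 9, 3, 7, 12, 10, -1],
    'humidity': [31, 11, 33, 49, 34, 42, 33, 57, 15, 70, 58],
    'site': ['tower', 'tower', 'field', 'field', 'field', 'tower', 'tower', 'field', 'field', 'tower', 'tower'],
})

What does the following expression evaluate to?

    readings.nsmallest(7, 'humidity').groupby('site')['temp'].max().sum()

62

take 7 rows with smallest humidity:
   temp  humidity   site
1    -9        11  tower
8    12        15  field
0    24        31  tower
2    10        33  field
6     3        33  tower
4    38        34  field
5     9        42  tower
group by site, max of temp:
site
field    38
tower    24
Name: temp, dtype: int64
sum of the resulting series → 62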